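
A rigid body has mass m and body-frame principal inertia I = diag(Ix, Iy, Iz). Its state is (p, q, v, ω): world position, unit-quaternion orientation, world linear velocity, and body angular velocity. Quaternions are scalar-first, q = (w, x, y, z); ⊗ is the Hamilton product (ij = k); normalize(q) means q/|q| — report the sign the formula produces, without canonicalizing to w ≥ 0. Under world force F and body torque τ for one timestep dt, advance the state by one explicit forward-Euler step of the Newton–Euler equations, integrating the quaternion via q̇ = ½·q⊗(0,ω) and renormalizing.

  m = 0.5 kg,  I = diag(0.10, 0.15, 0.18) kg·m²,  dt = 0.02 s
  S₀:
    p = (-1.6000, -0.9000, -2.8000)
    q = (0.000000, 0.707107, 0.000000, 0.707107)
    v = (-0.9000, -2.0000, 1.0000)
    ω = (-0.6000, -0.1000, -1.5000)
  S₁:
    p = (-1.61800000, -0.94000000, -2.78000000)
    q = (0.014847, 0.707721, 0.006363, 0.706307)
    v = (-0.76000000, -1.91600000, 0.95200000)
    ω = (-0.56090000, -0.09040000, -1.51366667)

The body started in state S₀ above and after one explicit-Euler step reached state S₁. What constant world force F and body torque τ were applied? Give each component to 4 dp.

Δv = v₁−v₀ = (0.14000000, 0.08400000, -0.04800000)
applied force F = (3.5000, 2.1000, -1.2000)
ω₁ − ω₀ = (0.03910000, 0.00960000, -0.01366667)
applied torque τ = (0.2000, 0.0000, -0.1200)

F = (3.5000, 2.1000, -1.2000)
τ = (0.2000, 0.0000, -0.1200)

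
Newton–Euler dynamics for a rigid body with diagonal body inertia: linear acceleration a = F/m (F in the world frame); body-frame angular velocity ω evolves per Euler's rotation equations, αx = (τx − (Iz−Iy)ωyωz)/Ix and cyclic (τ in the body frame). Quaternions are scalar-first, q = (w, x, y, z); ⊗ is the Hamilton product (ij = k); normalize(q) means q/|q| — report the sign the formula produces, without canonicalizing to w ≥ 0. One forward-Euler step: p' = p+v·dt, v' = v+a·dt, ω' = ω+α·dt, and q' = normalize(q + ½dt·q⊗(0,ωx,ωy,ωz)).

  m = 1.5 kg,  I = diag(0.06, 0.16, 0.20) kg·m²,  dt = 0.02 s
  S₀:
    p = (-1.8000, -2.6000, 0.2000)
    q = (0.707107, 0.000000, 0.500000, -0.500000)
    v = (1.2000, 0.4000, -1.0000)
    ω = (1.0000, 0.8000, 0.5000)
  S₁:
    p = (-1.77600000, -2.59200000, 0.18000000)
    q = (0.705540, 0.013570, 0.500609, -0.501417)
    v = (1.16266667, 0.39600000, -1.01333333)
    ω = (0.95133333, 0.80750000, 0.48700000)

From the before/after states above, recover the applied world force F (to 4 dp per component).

F = (-2.8000, -0.3000, -1.0000)

Δv = v₁−v₀ = (-0.03733333, -0.00400000, -0.01333333)
m·(v₁−v₀)/dt = (-2.8000, -0.3000, -1.0000)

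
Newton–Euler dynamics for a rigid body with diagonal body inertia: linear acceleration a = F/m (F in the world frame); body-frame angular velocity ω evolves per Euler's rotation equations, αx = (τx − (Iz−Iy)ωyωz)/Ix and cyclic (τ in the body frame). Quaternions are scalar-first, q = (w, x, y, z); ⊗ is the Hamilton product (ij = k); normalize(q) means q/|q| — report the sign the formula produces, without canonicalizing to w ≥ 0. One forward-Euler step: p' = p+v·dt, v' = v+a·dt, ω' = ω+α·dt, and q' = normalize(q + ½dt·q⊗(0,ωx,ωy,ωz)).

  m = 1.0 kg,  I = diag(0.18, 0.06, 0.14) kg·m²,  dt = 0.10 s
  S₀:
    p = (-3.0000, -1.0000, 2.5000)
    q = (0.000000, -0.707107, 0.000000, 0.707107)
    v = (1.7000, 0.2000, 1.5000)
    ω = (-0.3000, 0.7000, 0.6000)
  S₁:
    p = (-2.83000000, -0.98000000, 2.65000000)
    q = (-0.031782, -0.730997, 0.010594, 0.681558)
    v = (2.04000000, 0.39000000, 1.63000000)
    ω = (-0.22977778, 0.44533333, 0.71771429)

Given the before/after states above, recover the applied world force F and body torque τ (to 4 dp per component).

ω₁ − ω₀ = (0.07022222, -0.25466667, 0.11771429)
precession coupling = (0.0336, -0.0072, 0.0252)
τ = I·(Δω/dt) + ω₀×(Iω₀) = (0.1600, -0.1600, 0.1900)
velocity change Δv = (0.34000000, 0.19000000, 0.13000000)
F = m·Δv/dt = (3.4000, 1.9000, 1.3000)

F = (3.4000, 1.9000, 1.3000)
τ = (0.1600, -0.1600, 0.1900)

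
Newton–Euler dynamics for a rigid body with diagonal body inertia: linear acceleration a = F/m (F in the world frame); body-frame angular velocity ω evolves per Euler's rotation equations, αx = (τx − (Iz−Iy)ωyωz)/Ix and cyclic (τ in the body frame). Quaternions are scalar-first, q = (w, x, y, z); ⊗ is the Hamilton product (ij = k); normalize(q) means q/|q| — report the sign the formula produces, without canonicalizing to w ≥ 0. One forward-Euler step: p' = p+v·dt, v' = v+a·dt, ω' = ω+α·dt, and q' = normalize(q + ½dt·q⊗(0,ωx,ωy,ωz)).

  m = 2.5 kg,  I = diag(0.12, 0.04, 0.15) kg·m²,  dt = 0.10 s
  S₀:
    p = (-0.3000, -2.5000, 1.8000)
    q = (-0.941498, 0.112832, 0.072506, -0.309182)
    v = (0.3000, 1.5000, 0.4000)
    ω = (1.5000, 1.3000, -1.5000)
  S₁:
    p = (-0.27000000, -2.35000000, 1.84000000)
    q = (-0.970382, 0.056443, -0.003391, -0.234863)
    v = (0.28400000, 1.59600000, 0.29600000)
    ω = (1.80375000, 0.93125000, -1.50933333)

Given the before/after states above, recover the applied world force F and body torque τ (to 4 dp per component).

v₁ − v₀ = (-0.01600000, 0.09600000, -0.10400000)
F = m·Δv/dt = (-0.4000, 2.4000, -2.6000)
rate change Δω = (0.30375000, -0.36875000, -0.00933333)
I·α + gyro = (0.1500, -0.0800, -0.1700)

F = (-0.4000, 2.4000, -2.6000)
τ = (0.1500, -0.0800, -0.1700)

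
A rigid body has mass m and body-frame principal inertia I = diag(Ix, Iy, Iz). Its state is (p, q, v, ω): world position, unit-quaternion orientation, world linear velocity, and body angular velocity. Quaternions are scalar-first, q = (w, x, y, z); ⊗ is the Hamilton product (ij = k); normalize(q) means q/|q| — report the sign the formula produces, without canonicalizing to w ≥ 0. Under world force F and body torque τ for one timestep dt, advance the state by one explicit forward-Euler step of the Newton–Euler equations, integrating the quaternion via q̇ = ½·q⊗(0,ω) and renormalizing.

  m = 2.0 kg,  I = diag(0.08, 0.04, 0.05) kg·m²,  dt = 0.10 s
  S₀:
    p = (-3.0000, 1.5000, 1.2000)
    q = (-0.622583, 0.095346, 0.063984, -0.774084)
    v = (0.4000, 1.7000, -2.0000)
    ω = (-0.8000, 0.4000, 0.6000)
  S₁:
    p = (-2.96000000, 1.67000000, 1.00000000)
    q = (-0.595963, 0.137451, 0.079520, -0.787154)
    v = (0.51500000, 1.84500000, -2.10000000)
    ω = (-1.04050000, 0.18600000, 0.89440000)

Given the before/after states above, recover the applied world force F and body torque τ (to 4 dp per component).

F = (2.3000, 2.9000, -2.0000)
τ = (-0.1900, -0.1000, 0.1600)

Δω = ω₁−ω₀ = (-0.24050000, -0.21400000, 0.29440000)
τ = I·(Δω/dt) + ω₀×(Iω₀) = (-0.1900, -0.1000, 0.1600)
v₁ − v₀ = (0.11500000, 0.14500000, -0.10000000)
F = m·Δv/dt = (2.3000, 2.9000, -2.0000)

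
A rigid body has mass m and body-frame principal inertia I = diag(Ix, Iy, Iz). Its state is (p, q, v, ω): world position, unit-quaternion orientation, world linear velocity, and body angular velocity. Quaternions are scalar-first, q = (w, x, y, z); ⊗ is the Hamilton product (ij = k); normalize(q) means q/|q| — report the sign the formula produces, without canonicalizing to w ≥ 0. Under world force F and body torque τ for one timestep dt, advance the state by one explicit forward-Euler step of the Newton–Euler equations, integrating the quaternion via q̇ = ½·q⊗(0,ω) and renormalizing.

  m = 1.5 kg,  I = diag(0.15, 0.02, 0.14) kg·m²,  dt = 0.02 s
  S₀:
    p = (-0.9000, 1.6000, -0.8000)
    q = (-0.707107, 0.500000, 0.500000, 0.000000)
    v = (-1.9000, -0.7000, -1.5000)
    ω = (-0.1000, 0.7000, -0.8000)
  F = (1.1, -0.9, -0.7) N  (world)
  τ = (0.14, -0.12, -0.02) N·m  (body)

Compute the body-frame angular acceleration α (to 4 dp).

gyro term ω×Iω = (-0.0672, 0.0008, 0.0091)
(τ − ω×Iω)/I = (1.3813, -6.0400, -0.2079)

α = (1.3813, -6.0400, -0.2079)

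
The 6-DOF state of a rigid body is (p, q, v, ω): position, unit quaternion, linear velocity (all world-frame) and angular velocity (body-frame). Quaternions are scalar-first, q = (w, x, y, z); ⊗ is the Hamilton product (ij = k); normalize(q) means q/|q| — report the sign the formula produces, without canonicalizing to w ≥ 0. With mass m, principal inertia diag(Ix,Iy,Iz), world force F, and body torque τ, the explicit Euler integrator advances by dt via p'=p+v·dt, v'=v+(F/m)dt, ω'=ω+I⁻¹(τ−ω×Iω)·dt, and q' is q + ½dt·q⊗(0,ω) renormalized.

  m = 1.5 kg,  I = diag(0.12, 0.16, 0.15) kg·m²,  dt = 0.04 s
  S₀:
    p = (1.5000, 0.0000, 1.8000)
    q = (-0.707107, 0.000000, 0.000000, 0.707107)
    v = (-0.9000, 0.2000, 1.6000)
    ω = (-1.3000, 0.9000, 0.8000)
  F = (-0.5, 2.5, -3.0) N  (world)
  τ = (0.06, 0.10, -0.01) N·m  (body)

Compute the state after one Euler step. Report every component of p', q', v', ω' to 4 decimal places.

α = I⁻¹(τ − ω×Iω) = (0.5600, 0.4300, 0.2453)
new body rate ω' = (-1.2776, 0.9172, 0.8098)
Hamilton product q⊗(0,ω) = (-0.5656856, 0.2828428, -1.5556354, -0.5656856)
q + ½dt·q⊗(0,ω), renormalized = (-0.7180, 0.0057, -0.0311, 0.6954)
a = F/m = (-0.3333, 1.6667, -2.0000)
p + v·dt = (1.4640, 0.0080, 1.8640)
v' = v + a·dt = (-0.9133, 0.2667, 1.5200)

p' = (1.4640, 0.0080, 1.8640)
q' = (-0.7180, 0.0057, -0.0311, 0.6954)
v' = (-0.9133, 0.2667, 1.5200)
ω' = (-1.2776, 0.9172, 0.8098)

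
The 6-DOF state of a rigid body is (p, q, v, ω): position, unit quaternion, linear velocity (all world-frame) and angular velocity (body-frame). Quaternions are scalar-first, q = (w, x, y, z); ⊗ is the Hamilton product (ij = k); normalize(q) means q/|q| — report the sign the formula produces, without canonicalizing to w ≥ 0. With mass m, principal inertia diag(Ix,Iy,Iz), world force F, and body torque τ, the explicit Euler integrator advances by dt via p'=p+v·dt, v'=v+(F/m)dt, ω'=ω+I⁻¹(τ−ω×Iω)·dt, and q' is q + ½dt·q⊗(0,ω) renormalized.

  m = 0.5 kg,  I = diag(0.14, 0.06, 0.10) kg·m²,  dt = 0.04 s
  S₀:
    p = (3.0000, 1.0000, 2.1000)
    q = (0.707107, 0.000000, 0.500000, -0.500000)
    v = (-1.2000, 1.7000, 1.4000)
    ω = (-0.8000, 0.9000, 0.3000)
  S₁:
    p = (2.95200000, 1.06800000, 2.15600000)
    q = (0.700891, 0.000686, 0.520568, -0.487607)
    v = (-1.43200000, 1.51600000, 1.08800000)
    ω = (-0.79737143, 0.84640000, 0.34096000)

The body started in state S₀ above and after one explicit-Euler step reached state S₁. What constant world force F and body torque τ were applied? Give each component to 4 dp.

Δω = ω₁−ω₀ = (0.00262857, -0.05360000, 0.04096000)
precession coupling = (0.0108, -0.0096, 0.0576)
I·α + gyro = (0.0200, -0.0900, 0.1600)
v₁ − v₀ = (-0.23200000, -0.18400000, -0.31200000)
m·(v₁−v₀)/dt = (-2.9000, -2.3000, -3.9000)

F = (-2.9000, -2.3000, -3.9000)
τ = (0.0200, -0.0900, 0.1600)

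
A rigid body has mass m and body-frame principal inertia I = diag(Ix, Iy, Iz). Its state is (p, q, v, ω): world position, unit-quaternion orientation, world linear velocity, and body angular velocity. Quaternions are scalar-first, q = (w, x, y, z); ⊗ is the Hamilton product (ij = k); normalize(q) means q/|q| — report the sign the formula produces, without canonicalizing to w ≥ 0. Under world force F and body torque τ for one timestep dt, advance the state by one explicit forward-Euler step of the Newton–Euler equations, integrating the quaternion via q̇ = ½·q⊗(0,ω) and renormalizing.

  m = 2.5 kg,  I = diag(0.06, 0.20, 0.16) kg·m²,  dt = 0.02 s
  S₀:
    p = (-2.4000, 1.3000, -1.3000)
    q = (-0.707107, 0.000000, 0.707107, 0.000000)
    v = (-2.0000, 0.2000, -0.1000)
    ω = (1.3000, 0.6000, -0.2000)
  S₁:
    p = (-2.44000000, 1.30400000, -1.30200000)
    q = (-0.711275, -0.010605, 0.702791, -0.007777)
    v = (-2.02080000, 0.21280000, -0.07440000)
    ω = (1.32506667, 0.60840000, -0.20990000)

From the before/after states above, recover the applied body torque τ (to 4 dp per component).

ω₁ − ω₀ = (0.02506667, 0.00840000, -0.00990000)
ω₀×(Iω₀) = (0.0048, 0.0260, 0.1092)
τ = I·(Δω/dt) + ω₀×(Iω₀) = (0.0800, 0.1100, 0.0300)

τ = (0.0800, 0.1100, 0.0300)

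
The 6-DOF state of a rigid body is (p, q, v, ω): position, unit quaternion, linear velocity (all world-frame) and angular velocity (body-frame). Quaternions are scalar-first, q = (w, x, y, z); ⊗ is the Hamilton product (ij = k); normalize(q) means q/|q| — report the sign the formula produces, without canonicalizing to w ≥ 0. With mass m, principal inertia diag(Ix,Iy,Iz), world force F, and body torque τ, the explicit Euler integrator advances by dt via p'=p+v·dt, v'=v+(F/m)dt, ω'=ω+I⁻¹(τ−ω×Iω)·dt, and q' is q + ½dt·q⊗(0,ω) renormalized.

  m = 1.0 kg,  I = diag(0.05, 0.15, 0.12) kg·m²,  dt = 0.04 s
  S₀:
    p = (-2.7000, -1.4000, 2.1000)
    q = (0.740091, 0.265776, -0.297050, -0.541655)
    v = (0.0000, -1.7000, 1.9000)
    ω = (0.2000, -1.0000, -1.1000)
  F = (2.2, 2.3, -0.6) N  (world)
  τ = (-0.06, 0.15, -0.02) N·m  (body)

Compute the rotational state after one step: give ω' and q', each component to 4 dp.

ω' = (0.1784, -0.9641, -1.1000)
q' = (0.7208, 0.2643, -0.3080, -0.5618)

(τ − ω×Iω)/I = (-0.5400, 0.8973, 0.0000)
new body rate ω' = (0.1784, -0.9641, -1.1000)
q⊗(0,ω) = (-0.9460257, -0.0668818, -0.5560684, -1.0204661)
updated quaternion q' = (0.7208, 0.2643, -0.3080, -0.5618)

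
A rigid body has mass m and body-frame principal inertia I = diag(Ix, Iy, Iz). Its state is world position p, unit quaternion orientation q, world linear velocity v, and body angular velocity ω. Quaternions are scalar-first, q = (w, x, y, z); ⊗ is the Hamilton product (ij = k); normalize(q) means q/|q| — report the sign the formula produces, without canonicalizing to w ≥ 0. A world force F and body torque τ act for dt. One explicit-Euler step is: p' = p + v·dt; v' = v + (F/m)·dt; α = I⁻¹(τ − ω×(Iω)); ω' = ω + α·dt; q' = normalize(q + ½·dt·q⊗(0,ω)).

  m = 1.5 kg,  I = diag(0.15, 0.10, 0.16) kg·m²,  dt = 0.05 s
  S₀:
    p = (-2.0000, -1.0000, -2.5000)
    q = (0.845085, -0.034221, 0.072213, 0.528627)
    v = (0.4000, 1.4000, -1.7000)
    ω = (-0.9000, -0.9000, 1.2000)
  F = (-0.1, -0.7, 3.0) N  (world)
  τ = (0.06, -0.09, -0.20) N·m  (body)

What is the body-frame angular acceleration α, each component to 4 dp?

α = (0.8320, -1.0080, -0.9969)

gyro term ω×Iω = (-0.0648, 0.0108, -0.0405)
angular accel α = (0.8320, -1.0080, -0.9969)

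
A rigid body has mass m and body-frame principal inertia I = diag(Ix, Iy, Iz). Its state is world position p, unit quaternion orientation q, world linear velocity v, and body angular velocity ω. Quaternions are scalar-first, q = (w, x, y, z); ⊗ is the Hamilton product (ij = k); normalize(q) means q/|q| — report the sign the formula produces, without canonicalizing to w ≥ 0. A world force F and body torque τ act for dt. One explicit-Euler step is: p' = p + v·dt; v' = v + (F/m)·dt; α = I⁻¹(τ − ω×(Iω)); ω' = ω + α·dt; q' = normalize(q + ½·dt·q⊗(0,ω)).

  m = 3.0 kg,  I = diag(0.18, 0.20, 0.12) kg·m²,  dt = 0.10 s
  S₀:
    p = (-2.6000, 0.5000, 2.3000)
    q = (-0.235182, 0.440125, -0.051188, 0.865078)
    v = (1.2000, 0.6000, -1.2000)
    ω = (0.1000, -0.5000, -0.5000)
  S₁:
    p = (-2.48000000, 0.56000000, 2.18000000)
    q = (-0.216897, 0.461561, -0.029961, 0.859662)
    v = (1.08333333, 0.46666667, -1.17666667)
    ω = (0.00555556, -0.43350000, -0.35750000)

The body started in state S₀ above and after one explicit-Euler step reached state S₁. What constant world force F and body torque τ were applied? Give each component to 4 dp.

velocity change Δv = (-0.11666667, -0.13333333, 0.02333333)
applied force F = (-3.5000, -4.0000, 0.7000)
ω₁ − ω₀ = (-0.09444444, 0.06650000, 0.14250000)
precession coupling = (-0.0200, -0.0030, -0.0010)
applied torque τ = (-0.1900, 0.1300, 0.1700)

F = (-3.5000, -4.0000, 0.7000)
τ = (-0.1900, 0.1300, 0.1700)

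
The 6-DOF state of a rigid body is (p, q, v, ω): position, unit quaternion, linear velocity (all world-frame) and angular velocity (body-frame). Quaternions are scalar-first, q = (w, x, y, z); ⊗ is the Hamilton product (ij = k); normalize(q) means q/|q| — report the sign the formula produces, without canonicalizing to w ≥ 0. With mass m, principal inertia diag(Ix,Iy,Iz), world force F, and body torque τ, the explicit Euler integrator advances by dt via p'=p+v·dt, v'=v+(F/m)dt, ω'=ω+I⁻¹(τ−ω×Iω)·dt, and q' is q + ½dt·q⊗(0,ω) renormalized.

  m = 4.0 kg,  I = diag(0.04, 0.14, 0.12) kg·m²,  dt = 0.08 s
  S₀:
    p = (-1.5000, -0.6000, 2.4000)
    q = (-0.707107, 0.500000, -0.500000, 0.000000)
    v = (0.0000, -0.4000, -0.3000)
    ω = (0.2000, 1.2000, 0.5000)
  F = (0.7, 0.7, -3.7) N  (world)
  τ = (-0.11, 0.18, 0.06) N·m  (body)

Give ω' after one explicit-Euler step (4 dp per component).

ω×(Iω) gyroscopic = (-0.0120, -0.0080, 0.0240)
(τ − ω×Iω)/I = (-2.4500, 1.3429, 0.3000)
ω' = ω + α·dt = (0.0040, 1.3074, 0.5240)

ω' = (0.0040, 1.3074, 0.5240)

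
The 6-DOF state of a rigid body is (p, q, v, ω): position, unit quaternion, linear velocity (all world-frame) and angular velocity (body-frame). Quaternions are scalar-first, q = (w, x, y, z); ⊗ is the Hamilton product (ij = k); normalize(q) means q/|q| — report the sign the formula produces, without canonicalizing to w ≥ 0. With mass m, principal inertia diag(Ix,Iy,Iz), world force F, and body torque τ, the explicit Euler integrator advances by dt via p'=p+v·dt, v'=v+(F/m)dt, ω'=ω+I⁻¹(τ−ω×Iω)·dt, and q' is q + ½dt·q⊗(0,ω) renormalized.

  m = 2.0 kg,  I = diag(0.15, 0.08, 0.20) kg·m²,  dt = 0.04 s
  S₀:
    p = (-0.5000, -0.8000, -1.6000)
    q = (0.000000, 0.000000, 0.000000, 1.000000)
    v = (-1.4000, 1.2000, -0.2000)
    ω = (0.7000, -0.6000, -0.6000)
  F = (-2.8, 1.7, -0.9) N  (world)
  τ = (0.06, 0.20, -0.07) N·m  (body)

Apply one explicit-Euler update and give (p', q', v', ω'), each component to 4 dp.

p' = (-0.5560, -0.7520, -1.6080)
q' = (0.0120, 0.0120, 0.0140, 0.9998)
v' = (-1.4560, 1.2340, -0.2180)
ω' = (0.7045, -0.5105, -0.6199)

a = F/m = (-1.4000, 0.8500, -0.4500)
p + v·dt = (-0.5560, -0.7520, -1.6080)
v + (F/m)dt = (-1.4560, 1.2340, -0.2180)
ω×(Iω) gyroscopic = (0.0432, 0.0210, 0.0294)
angular accel α = (0.1120, 2.2375, -0.4970)
new body rate ω' = (0.7045, -0.5105, -0.6199)
q⊗(0,ω) = (0.6000000, 0.6000000, 0.7000000, 0.0000000)
q' = normalize(q + ½dt·q⊗(0,ω)) = (0.0120, 0.0120, 0.0140, 0.9998)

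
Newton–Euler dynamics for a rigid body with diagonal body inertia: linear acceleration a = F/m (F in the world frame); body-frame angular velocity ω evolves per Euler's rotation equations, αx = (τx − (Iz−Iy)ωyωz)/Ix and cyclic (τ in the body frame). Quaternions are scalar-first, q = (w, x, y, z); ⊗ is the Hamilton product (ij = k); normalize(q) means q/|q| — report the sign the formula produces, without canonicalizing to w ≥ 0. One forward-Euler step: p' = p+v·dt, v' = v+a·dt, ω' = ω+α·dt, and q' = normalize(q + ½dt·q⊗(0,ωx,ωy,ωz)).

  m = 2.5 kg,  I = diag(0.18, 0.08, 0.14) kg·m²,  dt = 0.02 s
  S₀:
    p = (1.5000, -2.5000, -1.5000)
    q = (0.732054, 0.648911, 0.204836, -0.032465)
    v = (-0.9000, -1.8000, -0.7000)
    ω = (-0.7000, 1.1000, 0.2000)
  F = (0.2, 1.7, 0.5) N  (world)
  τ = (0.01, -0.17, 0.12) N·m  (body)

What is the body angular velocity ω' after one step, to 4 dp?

α = I⁻¹(τ − ω×Iω) = (-0.0178, -2.0550, 0.3071)
ω + α·dt = (-0.7004, 1.0589, 0.2061)

ω' = (-0.7004, 1.0589, 0.2061)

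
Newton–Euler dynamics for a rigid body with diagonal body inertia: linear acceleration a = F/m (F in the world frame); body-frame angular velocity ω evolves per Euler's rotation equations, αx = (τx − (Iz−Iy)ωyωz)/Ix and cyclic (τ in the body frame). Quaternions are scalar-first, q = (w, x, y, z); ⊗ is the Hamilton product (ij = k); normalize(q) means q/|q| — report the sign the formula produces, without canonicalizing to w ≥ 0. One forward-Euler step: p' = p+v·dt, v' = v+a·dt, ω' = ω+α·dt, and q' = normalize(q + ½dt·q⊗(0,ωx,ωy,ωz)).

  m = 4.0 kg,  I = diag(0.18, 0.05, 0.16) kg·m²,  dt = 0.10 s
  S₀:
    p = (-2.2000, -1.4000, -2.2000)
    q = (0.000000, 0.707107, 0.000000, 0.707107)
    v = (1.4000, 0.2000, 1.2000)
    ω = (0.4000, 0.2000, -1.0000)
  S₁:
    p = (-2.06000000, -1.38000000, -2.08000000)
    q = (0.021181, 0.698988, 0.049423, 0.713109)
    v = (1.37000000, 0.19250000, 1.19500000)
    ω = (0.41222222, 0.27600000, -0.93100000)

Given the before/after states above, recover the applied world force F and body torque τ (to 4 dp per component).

F = (-1.2000, -0.3000, -0.2000)
τ = (0.0000, 0.0300, 0.1000)

ω₁ − ω₀ = (0.01222222, 0.07600000, 0.06900000)
I·α + gyro = (0.0000, 0.0300, 0.1000)
Δv = v₁−v₀ = (-0.03000000, -0.00750000, -0.00500000)
F = m·Δv/dt = (-1.2000, -0.3000, -0.2000)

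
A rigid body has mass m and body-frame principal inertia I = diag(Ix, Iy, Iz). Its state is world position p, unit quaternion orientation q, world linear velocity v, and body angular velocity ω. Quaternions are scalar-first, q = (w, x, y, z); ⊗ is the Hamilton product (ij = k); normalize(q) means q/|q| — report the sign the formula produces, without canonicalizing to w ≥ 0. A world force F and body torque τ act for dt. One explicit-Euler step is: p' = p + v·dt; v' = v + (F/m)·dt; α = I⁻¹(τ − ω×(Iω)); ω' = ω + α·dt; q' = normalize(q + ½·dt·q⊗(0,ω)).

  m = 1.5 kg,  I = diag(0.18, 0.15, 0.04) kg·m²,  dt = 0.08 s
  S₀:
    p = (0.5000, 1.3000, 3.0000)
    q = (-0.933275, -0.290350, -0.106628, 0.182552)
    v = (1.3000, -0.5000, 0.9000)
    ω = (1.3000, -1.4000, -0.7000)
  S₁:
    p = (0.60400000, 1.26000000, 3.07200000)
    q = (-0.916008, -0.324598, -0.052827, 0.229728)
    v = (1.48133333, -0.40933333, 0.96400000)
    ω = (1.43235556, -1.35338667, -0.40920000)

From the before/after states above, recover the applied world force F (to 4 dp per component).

F = (3.4000, 1.7000, 1.2000)

velocity change Δv = (0.18133333, 0.09066667, 0.06400000)
F = m·Δv/dt = (3.4000, 1.7000, 1.2000)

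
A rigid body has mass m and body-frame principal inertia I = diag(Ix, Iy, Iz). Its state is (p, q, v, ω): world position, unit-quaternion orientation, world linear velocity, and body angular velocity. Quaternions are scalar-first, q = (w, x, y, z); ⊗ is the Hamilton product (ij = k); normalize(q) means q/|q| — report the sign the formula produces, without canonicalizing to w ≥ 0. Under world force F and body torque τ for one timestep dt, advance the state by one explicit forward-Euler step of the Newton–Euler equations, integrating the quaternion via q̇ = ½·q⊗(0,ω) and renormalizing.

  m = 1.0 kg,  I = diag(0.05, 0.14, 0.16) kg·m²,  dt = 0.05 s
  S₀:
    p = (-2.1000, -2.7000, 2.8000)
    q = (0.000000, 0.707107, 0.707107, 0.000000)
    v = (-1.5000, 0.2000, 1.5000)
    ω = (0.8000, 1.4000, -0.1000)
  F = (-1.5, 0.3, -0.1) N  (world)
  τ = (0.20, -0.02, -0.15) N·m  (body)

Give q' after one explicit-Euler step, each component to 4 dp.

q' = (-0.0389, 0.7048, 0.7083, 0.0106)

Hamilton product q⊗(0,ω) = (-1.5556354, -0.0707107, 0.0707107, 0.4242642)
q + ½dt·q⊗(0,ω), renormalized = (-0.0389, 0.7048, 0.7083, 0.0106)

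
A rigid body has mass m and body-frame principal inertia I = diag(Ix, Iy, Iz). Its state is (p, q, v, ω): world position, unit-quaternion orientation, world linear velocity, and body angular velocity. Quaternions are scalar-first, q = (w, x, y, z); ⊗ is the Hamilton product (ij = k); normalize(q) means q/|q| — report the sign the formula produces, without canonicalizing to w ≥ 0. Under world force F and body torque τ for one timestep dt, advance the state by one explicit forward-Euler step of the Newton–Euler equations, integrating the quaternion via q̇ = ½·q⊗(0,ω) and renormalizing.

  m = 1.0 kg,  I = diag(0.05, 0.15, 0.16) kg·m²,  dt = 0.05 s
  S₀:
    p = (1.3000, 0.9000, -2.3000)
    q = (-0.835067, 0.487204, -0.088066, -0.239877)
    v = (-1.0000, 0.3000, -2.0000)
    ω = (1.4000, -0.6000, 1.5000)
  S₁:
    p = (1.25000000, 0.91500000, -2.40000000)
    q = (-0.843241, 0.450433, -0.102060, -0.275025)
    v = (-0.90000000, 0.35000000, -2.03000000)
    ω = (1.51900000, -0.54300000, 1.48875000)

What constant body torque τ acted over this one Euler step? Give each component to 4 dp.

Δω = ω₁−ω₀ = (0.11900000, 0.05700000, -0.01125000)
precession coupling = (-0.0090, -0.2310, -0.0840)
applied torque τ = (0.1100, -0.0600, -0.1200)

τ = (0.1100, -0.0600, -0.1200)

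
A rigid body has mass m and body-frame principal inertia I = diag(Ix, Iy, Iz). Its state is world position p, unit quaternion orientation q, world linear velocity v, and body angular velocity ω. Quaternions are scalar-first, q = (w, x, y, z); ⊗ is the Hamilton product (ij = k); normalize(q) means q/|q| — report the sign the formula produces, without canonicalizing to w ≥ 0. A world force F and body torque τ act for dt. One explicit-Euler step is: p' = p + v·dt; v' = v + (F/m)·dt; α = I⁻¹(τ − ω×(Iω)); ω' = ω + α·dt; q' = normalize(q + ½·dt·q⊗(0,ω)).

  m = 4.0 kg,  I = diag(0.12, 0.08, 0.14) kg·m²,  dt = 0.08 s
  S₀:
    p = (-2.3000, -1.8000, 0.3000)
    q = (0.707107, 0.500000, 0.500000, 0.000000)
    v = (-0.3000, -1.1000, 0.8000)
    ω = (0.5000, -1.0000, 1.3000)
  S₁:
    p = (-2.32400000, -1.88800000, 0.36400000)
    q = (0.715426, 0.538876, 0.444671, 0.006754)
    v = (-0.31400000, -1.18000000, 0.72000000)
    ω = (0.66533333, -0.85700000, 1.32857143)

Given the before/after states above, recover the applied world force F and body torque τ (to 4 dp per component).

ω₁ − ω₀ = (0.16533333, 0.14300000, 0.02857143)
precession coupling = (-0.0780, -0.0130, 0.0200)
τ = I·(Δω/dt) + ω₀×(Iω₀) = (0.1700, 0.1300, 0.0700)
velocity change Δv = (-0.01400000, -0.08000000, -0.08000000)
applied force F = (-0.7000, -4.0000, -4.0000)

F = (-0.7000, -4.0000, -4.0000)
τ = (0.1700, 0.1300, 0.0700)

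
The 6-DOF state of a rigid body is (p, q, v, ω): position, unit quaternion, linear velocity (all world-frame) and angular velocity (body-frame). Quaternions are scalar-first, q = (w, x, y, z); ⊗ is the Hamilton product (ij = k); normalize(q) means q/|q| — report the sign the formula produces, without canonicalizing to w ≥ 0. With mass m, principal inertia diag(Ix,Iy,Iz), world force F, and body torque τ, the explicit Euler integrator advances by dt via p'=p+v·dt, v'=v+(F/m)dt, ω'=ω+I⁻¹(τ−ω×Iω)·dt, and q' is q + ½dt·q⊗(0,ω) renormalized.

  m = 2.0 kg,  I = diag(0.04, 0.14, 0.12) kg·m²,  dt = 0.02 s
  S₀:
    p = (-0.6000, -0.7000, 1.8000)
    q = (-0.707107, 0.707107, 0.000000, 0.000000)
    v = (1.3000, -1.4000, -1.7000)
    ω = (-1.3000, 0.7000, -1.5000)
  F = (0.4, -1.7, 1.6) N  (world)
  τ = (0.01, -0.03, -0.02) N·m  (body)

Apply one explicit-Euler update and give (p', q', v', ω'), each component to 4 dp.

p' = (-0.5740, -0.7280, 1.7660)
q' = (-0.6978, 0.7161, 0.0057, 0.0156)
v' = (1.3040, -1.4170, -1.6840)
ω' = (-1.3055, 0.7180, -1.4882)

p + v·dt = (-0.5740, -0.7280, 1.7660)
v' = v + a·dt = (1.3040, -1.4170, -1.6840)
angular accel α = (-0.2750, 0.9000, 0.5917)
ω + α·dt = (-1.3055, 0.7180, -1.4882)
q⊗(0,ω) = (0.9192391, 0.9192391, 0.5656856, 1.5556354)
q' = normalize(q + ½dt·q⊗(0,ω)) = (-0.6978, 0.7161, 0.0057, 0.0156)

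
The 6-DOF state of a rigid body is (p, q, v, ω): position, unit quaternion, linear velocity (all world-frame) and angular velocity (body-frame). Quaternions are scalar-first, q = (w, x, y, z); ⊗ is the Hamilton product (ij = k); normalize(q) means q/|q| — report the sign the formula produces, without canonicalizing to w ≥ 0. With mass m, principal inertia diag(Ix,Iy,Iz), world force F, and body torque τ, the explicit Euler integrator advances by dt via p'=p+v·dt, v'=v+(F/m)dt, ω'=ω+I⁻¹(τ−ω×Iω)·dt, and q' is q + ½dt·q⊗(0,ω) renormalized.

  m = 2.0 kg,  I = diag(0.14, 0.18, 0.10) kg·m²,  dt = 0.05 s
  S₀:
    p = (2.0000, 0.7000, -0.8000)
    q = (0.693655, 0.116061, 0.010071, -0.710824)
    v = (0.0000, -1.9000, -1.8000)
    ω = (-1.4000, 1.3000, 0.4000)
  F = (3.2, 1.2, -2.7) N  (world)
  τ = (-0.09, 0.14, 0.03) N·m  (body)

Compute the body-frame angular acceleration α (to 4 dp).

α = (-0.3457, 0.9022, 1.0280)

precession coupling ω×(Iω) = (-0.0416, -0.0224, -0.0728)
angular accel α = (-0.3457, 0.9022, 1.0280)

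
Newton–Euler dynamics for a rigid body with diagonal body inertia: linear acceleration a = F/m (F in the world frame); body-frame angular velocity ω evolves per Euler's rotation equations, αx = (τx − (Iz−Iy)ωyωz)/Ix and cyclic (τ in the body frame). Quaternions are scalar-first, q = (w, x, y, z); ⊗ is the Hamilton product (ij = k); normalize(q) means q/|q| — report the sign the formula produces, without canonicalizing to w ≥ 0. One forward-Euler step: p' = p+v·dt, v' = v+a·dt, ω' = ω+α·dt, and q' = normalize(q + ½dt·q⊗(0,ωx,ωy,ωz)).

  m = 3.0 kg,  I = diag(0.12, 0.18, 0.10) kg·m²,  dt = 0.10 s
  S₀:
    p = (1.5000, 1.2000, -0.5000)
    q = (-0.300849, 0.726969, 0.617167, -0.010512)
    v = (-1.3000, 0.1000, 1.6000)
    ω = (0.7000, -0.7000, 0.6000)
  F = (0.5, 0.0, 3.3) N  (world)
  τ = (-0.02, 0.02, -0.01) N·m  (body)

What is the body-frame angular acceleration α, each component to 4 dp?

α = (-0.4467, 0.0644, 0.1940)

gyro term ω×Iω = (0.0336, 0.0084, -0.0294)
α = I⁻¹(τ − ω×Iω) = (-0.4467, 0.0644, 0.1940)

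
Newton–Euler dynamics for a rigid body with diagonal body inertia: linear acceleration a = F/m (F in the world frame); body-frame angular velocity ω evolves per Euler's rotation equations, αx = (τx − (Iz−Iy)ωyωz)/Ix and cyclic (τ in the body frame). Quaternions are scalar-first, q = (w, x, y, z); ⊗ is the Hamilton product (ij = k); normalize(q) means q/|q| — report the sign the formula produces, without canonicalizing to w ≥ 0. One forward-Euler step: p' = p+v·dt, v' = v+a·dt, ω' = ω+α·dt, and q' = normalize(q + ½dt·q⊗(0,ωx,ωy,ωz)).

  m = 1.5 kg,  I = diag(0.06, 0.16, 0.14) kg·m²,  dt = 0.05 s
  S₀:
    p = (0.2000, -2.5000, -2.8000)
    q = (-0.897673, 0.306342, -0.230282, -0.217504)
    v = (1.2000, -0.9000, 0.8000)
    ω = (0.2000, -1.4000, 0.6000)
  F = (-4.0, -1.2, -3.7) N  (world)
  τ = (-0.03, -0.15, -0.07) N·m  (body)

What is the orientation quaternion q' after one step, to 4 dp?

2q̇ = q⊗(0,ω) = (-0.2531608, -0.6222094, 1.0294362, -0.9214262)
updated quaternion q' = (-0.9033, 0.2906, -0.2044, -0.2404)

q' = (-0.9033, 0.2906, -0.2044, -0.2404)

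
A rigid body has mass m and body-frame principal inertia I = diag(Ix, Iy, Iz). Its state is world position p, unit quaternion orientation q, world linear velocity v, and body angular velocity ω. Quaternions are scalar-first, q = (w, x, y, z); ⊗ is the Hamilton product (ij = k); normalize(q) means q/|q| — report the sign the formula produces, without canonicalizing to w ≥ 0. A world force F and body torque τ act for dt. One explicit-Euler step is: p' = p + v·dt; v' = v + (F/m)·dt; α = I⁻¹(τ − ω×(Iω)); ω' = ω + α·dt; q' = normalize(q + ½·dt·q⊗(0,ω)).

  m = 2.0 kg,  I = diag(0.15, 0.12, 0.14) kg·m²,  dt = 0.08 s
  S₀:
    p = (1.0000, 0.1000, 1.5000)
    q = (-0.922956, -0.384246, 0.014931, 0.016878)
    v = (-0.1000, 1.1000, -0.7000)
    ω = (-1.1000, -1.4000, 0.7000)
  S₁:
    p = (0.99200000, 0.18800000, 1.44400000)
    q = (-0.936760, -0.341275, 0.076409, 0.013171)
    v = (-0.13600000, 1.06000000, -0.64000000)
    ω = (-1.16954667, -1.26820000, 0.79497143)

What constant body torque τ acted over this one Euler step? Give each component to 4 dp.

τ = (-0.1500, 0.1900, 0.1200)

rate change Δω = (-0.06954667, 0.13180000, 0.09497143)
ω₀×(Iω₀) = (-0.0196, -0.0077, -0.0462)
I·α + gyro = (-0.1500, 0.1900, 0.1200)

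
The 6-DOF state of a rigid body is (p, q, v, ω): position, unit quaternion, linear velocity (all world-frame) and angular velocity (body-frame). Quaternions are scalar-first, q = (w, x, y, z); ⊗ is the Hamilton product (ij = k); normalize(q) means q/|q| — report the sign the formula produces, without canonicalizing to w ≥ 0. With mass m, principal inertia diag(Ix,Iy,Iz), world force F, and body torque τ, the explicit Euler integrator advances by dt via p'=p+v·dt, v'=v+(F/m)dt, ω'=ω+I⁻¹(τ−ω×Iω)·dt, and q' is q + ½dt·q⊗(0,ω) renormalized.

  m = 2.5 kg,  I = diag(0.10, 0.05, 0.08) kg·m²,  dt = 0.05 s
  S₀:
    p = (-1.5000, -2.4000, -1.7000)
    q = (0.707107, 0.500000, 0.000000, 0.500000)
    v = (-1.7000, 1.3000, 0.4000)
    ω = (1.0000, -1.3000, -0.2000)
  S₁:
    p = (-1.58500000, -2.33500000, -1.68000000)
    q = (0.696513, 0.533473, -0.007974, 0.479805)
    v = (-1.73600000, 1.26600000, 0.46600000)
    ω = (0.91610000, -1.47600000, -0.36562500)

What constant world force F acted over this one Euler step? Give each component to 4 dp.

velocity change Δv = (-0.03600000, -0.03400000, 0.06600000)
applied force F = (-1.8000, -1.7000, 3.3000)

F = (-1.8000, -1.7000, 3.3000)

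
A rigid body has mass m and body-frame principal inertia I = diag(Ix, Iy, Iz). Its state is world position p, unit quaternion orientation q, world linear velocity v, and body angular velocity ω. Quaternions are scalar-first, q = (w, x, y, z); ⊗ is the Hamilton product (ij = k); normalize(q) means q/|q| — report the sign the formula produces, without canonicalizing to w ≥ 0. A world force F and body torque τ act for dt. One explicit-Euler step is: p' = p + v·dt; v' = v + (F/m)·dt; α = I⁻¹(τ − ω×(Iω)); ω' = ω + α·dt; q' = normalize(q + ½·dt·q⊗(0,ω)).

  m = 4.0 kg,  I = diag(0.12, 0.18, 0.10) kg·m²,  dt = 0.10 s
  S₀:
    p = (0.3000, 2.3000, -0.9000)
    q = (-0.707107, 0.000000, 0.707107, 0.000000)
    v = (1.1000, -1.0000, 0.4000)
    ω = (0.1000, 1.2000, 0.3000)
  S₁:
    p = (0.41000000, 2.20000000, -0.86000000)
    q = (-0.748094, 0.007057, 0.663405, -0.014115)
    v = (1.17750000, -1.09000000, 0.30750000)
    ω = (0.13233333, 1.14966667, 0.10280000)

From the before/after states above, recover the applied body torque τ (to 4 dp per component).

Δω = ω₁−ω₀ = (0.03233333, -0.05033333, -0.19720000)
τ = I·(Δω/dt) + ω₀×(Iω₀) = (0.0100, -0.0900, -0.1900)

τ = (0.0100, -0.0900, -0.1900)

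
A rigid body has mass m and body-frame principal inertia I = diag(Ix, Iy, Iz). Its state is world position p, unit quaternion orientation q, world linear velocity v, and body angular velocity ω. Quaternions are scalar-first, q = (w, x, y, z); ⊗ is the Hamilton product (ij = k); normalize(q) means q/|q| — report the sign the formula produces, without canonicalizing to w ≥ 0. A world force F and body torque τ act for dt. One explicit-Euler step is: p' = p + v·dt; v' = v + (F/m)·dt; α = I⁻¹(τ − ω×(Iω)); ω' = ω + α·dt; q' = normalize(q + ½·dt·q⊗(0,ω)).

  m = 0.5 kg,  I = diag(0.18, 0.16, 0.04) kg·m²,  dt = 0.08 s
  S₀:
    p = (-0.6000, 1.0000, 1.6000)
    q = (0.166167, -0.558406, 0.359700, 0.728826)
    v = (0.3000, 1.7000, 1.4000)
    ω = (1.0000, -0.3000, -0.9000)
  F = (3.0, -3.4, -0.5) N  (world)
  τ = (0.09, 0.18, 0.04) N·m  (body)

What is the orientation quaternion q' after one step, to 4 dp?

Hamilton product q⊗(0,ω) = (1.3222594, 0.0610848, 0.1764105, -0.3417285)
q + ½dt·q⊗(0,ω), renormalized = (0.2187, -0.5551, 0.3662, 0.7141)

q' = (0.2187, -0.5551, 0.3662, 0.7141)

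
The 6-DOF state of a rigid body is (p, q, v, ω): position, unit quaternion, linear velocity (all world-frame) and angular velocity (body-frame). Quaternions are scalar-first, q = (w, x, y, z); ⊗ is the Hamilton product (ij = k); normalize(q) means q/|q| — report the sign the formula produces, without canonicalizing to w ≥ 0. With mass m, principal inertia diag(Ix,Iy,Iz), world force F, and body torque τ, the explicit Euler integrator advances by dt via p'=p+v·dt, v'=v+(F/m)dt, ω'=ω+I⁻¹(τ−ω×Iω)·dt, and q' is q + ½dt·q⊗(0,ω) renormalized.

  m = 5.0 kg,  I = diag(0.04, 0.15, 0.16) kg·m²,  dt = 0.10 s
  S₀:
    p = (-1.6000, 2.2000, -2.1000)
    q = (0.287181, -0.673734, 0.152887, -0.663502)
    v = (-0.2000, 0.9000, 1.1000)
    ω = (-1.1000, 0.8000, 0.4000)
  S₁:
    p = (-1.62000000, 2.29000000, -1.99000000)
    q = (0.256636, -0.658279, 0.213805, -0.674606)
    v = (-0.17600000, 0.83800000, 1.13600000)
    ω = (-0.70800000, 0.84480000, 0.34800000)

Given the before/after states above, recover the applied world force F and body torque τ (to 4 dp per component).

F = (1.2000, -3.1000, 1.8000)
τ = (0.1600, 0.1200, -0.1800)

Δv = v₁−v₀ = (0.02400000, -0.06200000, 0.03600000)
F = m·Δv/dt = (1.2000, -3.1000, 1.8000)
Δω = ω₁−ω₀ = (0.39200000, 0.04480000, -0.05200000)
τ = I·(Δω/dt) + ω₀×(Iω₀) = (0.1600, 0.1200, -0.1800)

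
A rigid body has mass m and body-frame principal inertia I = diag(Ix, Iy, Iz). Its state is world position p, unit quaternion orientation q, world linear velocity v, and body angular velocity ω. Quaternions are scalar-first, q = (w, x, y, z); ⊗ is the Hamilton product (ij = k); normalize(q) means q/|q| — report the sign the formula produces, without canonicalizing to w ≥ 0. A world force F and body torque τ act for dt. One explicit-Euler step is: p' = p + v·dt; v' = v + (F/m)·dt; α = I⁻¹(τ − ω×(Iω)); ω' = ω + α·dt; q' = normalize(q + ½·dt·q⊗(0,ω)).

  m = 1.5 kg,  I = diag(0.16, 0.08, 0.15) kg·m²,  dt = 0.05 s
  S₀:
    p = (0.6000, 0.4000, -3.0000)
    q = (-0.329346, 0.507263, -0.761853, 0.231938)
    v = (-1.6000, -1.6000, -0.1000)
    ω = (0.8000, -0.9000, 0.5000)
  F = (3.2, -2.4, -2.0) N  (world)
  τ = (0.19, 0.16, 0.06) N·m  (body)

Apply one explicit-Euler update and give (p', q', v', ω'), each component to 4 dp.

p' = (0.5200, 0.3200, -3.0050)
q' = (-0.3593, 0.4961, -0.7557, 0.2315)
v' = (-1.4933, -1.6800, -0.1667)
ω' = (0.8692, -0.8025, 0.5008)

a = (2.1333, -1.6000, -1.3333)
new position p' = (0.5200, 0.3200, -3.0050)
v' = v + a·dt = (-1.4933, -1.6800, -0.1667)
precession coupling ω×(Iω) = (-0.0315, 0.0040, 0.0576)
(τ − ω×Iω)/I = (1.3844, 1.9500, 0.0160)
ω + α·dt = (0.8692, -0.8025, 0.5008)
q⊗(0,ω) = (-1.2074471, -0.4356591, 0.2283303, -0.0117273)
q + ½dt·q⊗(0,ω), renormalized = (-0.3593, 0.4961, -0.7557, 0.2315)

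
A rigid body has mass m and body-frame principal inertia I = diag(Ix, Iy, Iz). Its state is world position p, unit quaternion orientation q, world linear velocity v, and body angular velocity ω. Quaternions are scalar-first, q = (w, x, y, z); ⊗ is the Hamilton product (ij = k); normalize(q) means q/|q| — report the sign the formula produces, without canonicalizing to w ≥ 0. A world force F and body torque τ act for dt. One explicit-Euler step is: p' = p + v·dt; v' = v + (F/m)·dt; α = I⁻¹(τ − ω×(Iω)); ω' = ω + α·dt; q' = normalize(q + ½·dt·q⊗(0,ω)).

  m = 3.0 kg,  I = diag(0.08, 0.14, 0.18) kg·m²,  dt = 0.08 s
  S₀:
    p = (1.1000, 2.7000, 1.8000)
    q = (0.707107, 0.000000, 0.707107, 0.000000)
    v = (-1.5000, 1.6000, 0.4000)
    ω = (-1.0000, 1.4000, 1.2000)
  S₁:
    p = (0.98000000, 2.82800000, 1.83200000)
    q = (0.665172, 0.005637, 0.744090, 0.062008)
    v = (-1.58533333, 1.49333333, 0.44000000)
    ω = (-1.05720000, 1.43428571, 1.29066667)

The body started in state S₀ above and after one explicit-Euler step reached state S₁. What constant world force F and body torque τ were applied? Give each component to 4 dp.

v₁ − v₀ = (-0.08533333, -0.10666667, 0.04000000)
m·(v₁−v₀)/dt = (-3.2000, -4.0000, 1.5000)
rate change Δω = (-0.05720000, 0.03428571, 0.09066667)
applied torque τ = (0.0100, 0.1800, 0.1200)

F = (-3.2000, -4.0000, 1.5000)
τ = (0.0100, 0.1800, 0.1200)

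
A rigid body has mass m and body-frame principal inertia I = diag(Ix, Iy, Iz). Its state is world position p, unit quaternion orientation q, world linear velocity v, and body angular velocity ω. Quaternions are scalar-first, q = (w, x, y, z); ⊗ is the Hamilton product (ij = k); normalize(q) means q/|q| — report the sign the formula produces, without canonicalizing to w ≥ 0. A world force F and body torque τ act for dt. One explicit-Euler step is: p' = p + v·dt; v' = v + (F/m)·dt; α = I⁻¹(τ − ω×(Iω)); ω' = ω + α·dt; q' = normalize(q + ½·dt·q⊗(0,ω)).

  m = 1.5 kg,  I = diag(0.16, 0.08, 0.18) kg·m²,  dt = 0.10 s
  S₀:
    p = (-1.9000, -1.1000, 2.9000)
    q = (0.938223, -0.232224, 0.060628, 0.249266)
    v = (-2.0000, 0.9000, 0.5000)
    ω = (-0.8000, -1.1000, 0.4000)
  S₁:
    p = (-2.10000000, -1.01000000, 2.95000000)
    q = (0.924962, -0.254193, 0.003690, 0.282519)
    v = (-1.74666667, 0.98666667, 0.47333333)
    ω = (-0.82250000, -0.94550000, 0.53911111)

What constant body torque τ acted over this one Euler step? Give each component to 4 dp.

τ = (-0.0800, 0.1300, 0.1800)

Δω = ω₁−ω₀ = (-0.02250000, 0.15450000, 0.13911111)
τ = I·(Δω/dt) + ω₀×(Iω₀) = (-0.0800, 0.1300, 0.1800)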